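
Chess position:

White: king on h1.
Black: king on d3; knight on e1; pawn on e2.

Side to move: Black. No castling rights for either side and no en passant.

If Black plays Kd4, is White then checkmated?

After Kd4: white king on h1; in check: no.
White is not in check, so this cannot be checkmate.

no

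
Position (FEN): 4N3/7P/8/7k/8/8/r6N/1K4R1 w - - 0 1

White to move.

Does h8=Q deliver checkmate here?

yes

After h8=Q: black king on h5; in check: yes, from the white queen on h8.
King squares — g4: attacked by Rg1; h4: attacked by Qh8; g5: attacked by Rg1; g6: attacked by Rg1; h6: attacked by Qh8.
Black has no legal moves → checkmate.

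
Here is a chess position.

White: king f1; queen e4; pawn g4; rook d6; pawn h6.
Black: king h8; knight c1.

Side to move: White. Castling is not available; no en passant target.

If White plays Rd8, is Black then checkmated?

After Rd8: black king on h8; in check: yes, from the white rook on d8.
King squares — g7: attacked by Ph6; h7: attacked by Qe4; g8: attacked by Rd8.
Black has no legal moves → checkmate.

yes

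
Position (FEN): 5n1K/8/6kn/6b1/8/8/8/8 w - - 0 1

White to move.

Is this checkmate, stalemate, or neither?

White to move; white king on h8.
In check: no.
King squares — g7: attacked by Kg6; h7: attacked by Kg6; g8: attacked by Nh6.
Legal moves for White: none.
Not in check and no legal moves → stalemate.

stalemate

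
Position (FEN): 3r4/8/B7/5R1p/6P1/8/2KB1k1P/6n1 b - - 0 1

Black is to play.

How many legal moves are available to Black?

2

Black to move; king on f2.
In check: yes, from the white rook on f5.
Legal moves: Kg2, Nf3.
Count: 2.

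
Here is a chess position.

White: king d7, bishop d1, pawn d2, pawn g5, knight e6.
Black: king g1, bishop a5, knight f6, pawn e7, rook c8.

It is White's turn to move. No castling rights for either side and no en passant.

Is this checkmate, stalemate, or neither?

White to move; white king on d7.
In check: yes, from the black knight on f6.
Legal moves for White: Kxc8, Kxe7, gxf6.
White is in check but has 3 legal moves → neither.

neither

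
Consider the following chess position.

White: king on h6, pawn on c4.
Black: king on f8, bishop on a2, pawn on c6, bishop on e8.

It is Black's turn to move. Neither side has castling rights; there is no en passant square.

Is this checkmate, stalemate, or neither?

neither

Black to move; black king on f8.
In check: no.
Legal moves for Black: Kg8, Kf7, Ke7, Bf7, Bd7, Bg6, Bh5, Bxc4, Bb3, Bb1, c5.
Black has 11 legal moves and is not in check → neither.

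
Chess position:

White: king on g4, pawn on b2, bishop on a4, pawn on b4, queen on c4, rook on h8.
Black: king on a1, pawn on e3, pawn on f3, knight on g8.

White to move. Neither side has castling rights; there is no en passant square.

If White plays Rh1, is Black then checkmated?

After Rh1: black king on a1; in check: yes, from the white rook on h1.
Black has 1 legal reply: Kxb2.
In check but a legal move exists → not checkmate.

no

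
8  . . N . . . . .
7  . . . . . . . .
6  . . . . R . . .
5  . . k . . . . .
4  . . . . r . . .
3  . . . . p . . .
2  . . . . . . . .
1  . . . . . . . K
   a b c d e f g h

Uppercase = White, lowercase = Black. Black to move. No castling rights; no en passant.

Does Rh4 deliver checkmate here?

no

After Rh4: white king on h1; in check: yes, from the black rook on h4.
White has 2 legal replies: Kg2, Kg1.
In check but a legal move exists → not checkmate.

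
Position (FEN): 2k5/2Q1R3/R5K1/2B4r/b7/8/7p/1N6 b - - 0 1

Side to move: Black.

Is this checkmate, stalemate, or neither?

Black to move; black king on c8.
In check: yes, from the white queen on c7.
King squares — b7: attacked by Qc7; c7: attacked by Re7; d7: attacked by Qc7; b8: attacked by Qc7; d8: attacked by Qc7.
Legal moves for Black: none.
In check with no legal moves → checkmate.

checkmate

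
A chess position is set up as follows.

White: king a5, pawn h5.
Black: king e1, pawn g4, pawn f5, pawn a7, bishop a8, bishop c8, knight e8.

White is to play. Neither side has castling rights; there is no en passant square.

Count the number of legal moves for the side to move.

White to move; king on a5.
In check: no.
Legal moves: Kb5, Kb4, Ka4, h6.
Count: 4.

4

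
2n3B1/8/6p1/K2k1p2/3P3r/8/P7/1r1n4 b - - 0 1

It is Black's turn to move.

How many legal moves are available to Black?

4

Black to move; king on d5.
In check: yes, from the white bishop on g8.
Legal moves: Kd6, Kc6, Ke4, Kxd4.
Count: 4.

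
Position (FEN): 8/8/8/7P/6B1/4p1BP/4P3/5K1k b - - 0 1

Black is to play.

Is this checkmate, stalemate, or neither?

Black to move; black king on h1.
In check: no.
King squares — g1: attacked by Kf1; g2: attacked by Kf1; h2: attacked by Bg3.
Legal moves for Black: none.
Not in check and no legal moves → stalemate.

stalemate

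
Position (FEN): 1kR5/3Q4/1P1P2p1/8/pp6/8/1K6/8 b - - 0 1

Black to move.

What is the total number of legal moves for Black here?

0

Black to move; king on b8.
In check: yes, from the white rook on c8.
Legal moves: none.
Count: 0.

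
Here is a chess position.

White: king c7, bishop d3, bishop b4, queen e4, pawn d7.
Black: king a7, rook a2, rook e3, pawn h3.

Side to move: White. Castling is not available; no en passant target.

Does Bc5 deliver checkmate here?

yes

After Bc5: black king on a7; in check: yes, from the white bishop on c5.
King squares — a6: attacked by Bd3; b6: attacked by Bc5; b7: attacked by Qe4; a8: attacked by Qe4; b8: attacked by Kc7.
Black has no legal moves → checkmate.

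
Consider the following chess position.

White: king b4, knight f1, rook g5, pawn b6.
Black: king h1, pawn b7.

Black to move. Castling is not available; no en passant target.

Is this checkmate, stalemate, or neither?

stalemate

Black to move; black king on h1.
In check: no.
King squares — g1: attacked by Rg5; g2: attacked by Rg5; h2: attacked by Nf1.
Legal moves for Black: none.
Not in check and no legal moves → stalemate.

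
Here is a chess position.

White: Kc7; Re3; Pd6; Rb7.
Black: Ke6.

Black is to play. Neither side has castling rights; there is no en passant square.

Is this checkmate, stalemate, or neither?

neither

Black to move; black king on e6.
In check: yes, from the white rook on e3.
King squares — d5: available; e5: attacked by Re3; f5: available; d6: attacked by Kc7; f6: available; d7: attacked by Kc7; e7: attacked by Re3; f7: available.
Legal moves for Black: Kf7, Kf6, Kf5, Kd5.
Black is in check but has 4 legal moves → neither.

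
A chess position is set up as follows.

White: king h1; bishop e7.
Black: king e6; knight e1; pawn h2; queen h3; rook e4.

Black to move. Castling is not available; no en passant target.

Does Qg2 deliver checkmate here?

After Qg2: white king on h1; in check: yes, from the black queen on g2.
King squares — g1: attacked by Qg2; g2: attacked by Ne1; h2: attacked by Qg2.
White has no legal moves → checkmate.

yes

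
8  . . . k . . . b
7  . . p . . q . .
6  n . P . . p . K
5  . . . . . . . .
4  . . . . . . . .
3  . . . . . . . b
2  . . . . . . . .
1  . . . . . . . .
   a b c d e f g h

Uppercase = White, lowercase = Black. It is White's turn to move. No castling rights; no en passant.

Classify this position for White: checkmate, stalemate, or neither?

stalemate

White to move; white king on h6.
In check: no.
King squares — g5: attacked by Pf6; h5: attacked by Qf7; g6: attacked by Qf7; g7: attacked by Qf7; h7: attacked by Qf7.
Legal moves for White: none.
Not in check and no legal moves → stalemate.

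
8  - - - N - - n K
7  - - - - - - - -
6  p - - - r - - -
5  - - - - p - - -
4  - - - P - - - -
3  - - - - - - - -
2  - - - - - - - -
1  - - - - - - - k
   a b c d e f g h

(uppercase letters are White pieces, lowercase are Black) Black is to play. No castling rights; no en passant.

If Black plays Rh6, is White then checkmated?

no

After Rh6: white king on h8; in check: yes, from the black rook on h6.
White has 2 legal replies: Kxg8, Kg7.
In check but a legal move exists → not checkmate.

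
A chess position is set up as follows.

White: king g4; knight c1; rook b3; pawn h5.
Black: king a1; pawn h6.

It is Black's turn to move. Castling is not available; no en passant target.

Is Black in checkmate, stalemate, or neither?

Black to move; black king on a1.
In check: no.
King squares — b1: attacked by Rb3; a2: attacked by Nc1; b2: attacked by Rb3.
Legal moves for Black: none.
Not in check and no legal moves → stalemate.

stalemate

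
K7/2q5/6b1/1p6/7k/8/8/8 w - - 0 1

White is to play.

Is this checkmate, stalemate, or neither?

stalemate

White to move; white king on a8.
In check: no.
King squares — a7: attacked by Qc7; b7: attacked by Qc7; b8: attacked by Qc7.
Legal moves for White: none.
Not in check and no legal moves → stalemate.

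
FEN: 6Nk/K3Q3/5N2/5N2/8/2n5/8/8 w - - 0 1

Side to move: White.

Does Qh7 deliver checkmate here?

yes

After Qh7: black king on h8; in check: yes, from the white queen on h7.
King squares — g7: attacked by Nf5; h7: attacked by Nf6; g8: attacked by Nf6.
Black has no legal moves → checkmate.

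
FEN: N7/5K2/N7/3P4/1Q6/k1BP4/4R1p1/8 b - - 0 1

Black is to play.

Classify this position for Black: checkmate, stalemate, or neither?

checkmate

Black to move; black king on a3.
In check: yes, from the white queen on b4.
King squares — a2: attacked by Re2; b2: attacked by Re2; b3: attacked by Qb4; a4: attacked by Qb4; b4: attacked by Bc3.
Legal moves for Black: none.
In check with no legal moves → checkmate.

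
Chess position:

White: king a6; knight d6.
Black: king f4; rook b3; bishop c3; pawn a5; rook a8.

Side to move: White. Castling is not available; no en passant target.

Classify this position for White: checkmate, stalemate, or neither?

checkmate

White to move; white king on a6.
In check: yes, from the black rook on a8.
King squares — a5: attacked by Bc3; b5: attacked by Rb3; b6: attacked by Rb3; a7: attacked by Ra8; b7: attacked by Rb3.
Legal moves for White: none.
In check with no legal moves → checkmate.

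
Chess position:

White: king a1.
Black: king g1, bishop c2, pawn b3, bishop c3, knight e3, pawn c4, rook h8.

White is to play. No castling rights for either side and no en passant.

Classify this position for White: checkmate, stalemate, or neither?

checkmate

White to move; white king on a1.
In check: yes, from the black bishop on c3.
King squares — b1: attacked by Bc2; a2: attacked by Pb3; b2: attacked by Bc3.
Legal moves for White: none.
In check with no legal moves → checkmate.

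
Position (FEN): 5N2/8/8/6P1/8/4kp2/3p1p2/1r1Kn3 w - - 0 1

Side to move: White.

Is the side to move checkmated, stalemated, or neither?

checkmate

White to move; white king on d1.
In check: yes, from the black rook on b1.
King squares — c1: attacked by Rb1; e1: attacked by Rb1; c2: attacked by Ne1; d2: attacked by Ke3; e2: attacked by Ke3.
Legal moves for White: none.
In check with no legal moves → checkmate.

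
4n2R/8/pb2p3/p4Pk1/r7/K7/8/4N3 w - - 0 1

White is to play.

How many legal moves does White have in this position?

White to move; king on a3.
In check: yes, from the black rook on a4.
Legal moves: Kxa4, Kb3, Kb2.
Count: 3.

3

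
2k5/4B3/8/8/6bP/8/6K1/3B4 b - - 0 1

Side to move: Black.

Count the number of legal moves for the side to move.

12

Black to move; king on c8.
In check: no.
Legal moves: Kb8, Kd7, Kc7, Kb7, Bd7, Be6, Bh5, Bf5, Bh3+, Bf3+, Be2, Bxd1.
Count: 12.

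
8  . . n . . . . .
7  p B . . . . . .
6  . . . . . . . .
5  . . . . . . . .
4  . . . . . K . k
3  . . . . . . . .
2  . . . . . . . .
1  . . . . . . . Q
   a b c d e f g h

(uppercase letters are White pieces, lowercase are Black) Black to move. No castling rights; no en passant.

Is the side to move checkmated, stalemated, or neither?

checkmate

Black to move; black king on h4.
In check: yes, from the white queen on h1.
King squares — g3: attacked by Kf4; h3: attacked by Qh1; g4: attacked by Kf4; g5: attacked by Kf4; h5: attacked by Qh1.
Legal moves for Black: none.
In check with no legal moves → checkmate.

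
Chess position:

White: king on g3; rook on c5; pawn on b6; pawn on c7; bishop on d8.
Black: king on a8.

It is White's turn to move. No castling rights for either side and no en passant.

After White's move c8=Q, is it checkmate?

After c8=Q: black king on a8; in check: yes, from the white queen on c8.
King squares — a7: attacked by Pb6; b7: attacked by Qc8; b8: attacked by Qc8.
Black has no legal moves → checkmate.

yes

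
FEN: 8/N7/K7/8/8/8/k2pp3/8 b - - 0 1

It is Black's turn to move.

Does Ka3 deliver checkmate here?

no

After Ka3: white king on a6; in check: no.
White is not in check, so this cannot be checkmate.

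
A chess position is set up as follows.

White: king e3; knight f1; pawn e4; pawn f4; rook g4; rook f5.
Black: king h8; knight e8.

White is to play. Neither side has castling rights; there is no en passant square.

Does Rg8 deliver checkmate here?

no

After Rg8: black king on h8; in check: yes, from the white rook on g8.
Black has 2 legal replies: Kxg8, Kh7.
In check but a legal move exists → not checkmate.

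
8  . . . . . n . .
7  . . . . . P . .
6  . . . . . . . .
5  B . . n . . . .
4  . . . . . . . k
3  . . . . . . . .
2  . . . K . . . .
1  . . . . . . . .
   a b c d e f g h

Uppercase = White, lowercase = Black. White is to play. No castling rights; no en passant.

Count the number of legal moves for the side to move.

White to move; king on d2.
In check: no.
Legal moves: Bd8+, Bc7, Bb6, Bb4, Bc3, Kd3, Ke2, Kc2, Ke1, Kd1, Kc1.
Count: 11.

11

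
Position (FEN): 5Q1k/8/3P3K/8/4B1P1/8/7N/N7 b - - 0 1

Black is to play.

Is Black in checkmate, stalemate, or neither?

checkmate

Black to move; black king on h8.
In check: yes, from the white queen on f8.
King squares — g7: attacked by Kh6; h7: attacked by Be4; g8: attacked by Qf8.
Legal moves for Black: none.
In check with no legal moves → checkmate.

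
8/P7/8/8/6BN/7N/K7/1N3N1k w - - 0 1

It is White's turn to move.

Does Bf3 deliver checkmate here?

After Bf3: black king on h1; in check: yes, from the white bishop on f3.
King squares — g1: attacked by Nh3; g2: attacked by Bf3; h2: attacked by Nf1.
Black has no legal moves → checkmate.

yes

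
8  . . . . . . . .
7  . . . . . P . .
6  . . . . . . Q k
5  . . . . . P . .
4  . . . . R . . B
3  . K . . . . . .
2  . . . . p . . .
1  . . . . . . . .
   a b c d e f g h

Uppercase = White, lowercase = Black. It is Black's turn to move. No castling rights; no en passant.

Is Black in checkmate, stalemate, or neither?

Black to move; black king on h6.
In check: yes, from the white queen on g6.
King squares — g5: attacked by Bh4; h5: attacked by Qg6; g6: attacked by Pf5; g7: attacked by Qg6; h7: attacked by Qg6.
Legal moves for Black: none.
In check with no legal moves → checkmate.

checkmate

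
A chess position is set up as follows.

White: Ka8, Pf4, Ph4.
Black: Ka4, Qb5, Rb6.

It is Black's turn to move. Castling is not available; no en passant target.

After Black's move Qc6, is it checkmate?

no

After Qc6: white king on a8; in check: yes, from the black queen on c6.
White has 1 legal reply: Ka7.
In check but a legal move exists → not checkmate.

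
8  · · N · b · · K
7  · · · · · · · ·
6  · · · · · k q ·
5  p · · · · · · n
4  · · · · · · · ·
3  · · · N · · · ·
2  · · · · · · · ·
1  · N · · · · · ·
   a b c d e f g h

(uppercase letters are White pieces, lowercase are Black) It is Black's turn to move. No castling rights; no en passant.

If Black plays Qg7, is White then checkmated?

yes

After Qg7: white king on h8; in check: yes, from the black queen on g7.
King squares — g7: attacked by Nh5; h7: attacked by Qg7; g8: attacked by Qg7.
White has no legal moves → checkmate.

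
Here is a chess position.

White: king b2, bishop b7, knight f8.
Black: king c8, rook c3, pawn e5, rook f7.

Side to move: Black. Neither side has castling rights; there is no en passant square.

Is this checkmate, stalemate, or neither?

neither

Black to move; black king on c8.
In check: yes, from the white bishop on b7.
Legal moves for Black: Kd8, Kb8, Kc7, Kxb7, Rxb7+.
Black is in check but has 5 legal moves → neither.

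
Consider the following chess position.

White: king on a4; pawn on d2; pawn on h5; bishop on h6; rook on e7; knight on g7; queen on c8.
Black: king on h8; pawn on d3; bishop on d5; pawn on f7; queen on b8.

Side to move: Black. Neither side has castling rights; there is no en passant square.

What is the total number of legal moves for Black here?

2

Black to move; king on h8.
In check: yes, from the white queen on c8.
Legal moves: Kh7, Qxc8.
Count: 2.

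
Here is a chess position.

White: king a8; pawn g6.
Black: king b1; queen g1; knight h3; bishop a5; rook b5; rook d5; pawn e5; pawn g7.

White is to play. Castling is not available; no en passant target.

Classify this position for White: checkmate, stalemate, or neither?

White to move; white king on a8.
In check: no.
King squares — a7: attacked by Qg1; b7: attacked by Rb5; b8: attacked by Rb5.
Legal moves for White: none.
Not in check and no legal moves → stalemate.

stalemate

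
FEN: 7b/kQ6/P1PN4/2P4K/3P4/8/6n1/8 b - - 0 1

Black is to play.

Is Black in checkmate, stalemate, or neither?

checkmate

Black to move; black king on a7.
In check: yes, from the white queen on b7.
King squares — a6: attacked by Qb7; b6: attacked by Pc5; b7: attacked by Pa6; a8: attacked by Qb7; b8: attacked by Qb7.
Legal moves for Black: none.
In check with no legal moves → checkmate.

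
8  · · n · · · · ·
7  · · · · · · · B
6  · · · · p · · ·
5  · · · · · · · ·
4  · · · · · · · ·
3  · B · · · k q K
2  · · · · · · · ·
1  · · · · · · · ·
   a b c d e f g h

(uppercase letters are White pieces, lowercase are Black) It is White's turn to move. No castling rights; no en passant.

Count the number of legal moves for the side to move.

White to move; king on h3.
In check: yes, from the black queen on g3.
Legal moves: none.
Count: 0.

0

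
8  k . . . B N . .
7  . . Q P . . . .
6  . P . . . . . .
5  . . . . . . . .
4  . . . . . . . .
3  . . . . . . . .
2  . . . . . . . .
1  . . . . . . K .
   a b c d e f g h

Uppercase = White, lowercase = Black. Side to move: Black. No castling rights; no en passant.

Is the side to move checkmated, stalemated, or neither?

Black to move; black king on a8.
In check: no.
King squares — a7: attacked by Pb6; b7: attacked by Qc7; b8: attacked by Qc7.
Legal moves for Black: none.
Not in check and no legal moves → stalemate.

stalemate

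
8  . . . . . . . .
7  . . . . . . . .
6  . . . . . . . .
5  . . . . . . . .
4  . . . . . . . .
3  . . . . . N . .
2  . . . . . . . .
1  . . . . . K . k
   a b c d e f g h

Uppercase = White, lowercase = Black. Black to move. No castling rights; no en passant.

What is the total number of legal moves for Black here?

0

Black to move; king on h1.
In check: no.
Legal moves: none.
Count: 0.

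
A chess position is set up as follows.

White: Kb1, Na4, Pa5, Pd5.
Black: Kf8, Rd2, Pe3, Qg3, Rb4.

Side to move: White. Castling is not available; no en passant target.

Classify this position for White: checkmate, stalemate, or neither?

White to move; white king on b1.
In check: yes, from the black rook on b4.
Legal moves for White: Kc1, Ka1, Nb2.
White is in check but has 3 legal moves → neither.

neither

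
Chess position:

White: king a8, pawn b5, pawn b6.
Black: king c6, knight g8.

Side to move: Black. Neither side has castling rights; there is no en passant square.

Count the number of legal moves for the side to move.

Black to move; king on c6.
In check: yes, from the white pawn on b5.
Legal moves: Kd7, Kd6, Kxb6, Kd5, Kc5, Kxb5.
Count: 6.

6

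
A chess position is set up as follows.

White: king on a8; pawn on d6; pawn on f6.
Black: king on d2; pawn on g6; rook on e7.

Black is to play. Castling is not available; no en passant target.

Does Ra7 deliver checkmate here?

After Ra7: white king on a8; in check: yes, from the black rook on a7.
White has 2 legal replies: Kb8, Kxa7.
In check but a legal move exists → not checkmate.

no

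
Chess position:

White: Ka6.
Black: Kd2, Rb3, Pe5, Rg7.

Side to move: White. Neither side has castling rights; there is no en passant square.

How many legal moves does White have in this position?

1

White to move; king on a6.
In check: no.
Legal moves: Ka5.
Count: 1.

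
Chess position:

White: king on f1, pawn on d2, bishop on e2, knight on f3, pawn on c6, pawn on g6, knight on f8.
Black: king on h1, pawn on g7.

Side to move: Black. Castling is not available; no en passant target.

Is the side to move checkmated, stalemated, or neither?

Black to move; black king on h1.
In check: no.
King squares — g1: attacked by Kf1; g2: attacked by Kf1; h2: attacked by Nf3.
Legal moves for Black: none.
Not in check and no legal moves → stalemate.

stalemate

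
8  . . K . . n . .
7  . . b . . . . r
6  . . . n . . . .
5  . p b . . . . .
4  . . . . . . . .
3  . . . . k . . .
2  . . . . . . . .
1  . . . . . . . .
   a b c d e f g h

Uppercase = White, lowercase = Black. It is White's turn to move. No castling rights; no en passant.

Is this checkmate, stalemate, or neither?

checkmate

White to move; white king on c8.
In check: yes, from the black knight on d6.
King squares — b7: attacked by Nd6; c7: attacked by Rh7; d7: attacked by Rh7; b8: attacked by Bc7; d8: attacked by Bc7.
Legal moves for White: none.
In check with no legal moves → checkmate.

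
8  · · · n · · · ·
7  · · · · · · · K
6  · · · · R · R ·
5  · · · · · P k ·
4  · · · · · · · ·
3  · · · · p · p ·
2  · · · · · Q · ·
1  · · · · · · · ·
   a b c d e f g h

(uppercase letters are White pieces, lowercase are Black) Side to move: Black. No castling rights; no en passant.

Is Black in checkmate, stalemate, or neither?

neither

Black to move; black king on g5.
In check: yes, from the white rook on g6.
King squares — f4: attacked by Qf2; g4: attacked by Rg6; h4: available; f5: attacked by Qf2; h5: available; f6: attacked by Re6; g6: attacked by Pf5; h6: attacked by Rg6.
Legal moves for Black: Kh5, Kh4.
Black is in check but has 2 legal moves → neither.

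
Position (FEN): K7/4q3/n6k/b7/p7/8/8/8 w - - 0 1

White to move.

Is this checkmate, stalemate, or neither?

stalemate

White to move; white king on a8.
In check: no.
King squares — a7: attacked by Qe7; b7: attacked by Qe7; b8: attacked by Na6.
Legal moves for White: none.
Not in check and no legal moves → stalemate.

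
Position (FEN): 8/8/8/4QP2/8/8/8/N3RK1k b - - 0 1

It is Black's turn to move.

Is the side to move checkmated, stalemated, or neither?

Black to move; black king on h1.
In check: no.
King squares — g1: attacked by Kf1; g2: attacked by Kf1; h2: attacked by Qe5.
Legal moves for Black: none.
Not in check and no legal moves → stalemate.

stalemate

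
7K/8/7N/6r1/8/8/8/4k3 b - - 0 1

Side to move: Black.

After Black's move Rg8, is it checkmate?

After Rg8: white king on h8; in check: yes, from the black rook on g8.
White has 3 legal replies: Kxg8, Kh7, Nxg8.
In check but a legal move exists → not checkmate.

no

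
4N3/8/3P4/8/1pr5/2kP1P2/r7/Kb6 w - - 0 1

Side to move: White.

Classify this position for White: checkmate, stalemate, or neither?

White to move; white king on a1.
In check: yes, from the black rook on a2.
King squares — b1: available; a2: attacked by Bb1; b2: attacked by Ra2.
Legal moves for White: Kxb1.
White is in check but has 1 legal move → neither.

neither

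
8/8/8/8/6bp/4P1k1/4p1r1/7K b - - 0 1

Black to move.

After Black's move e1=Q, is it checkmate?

yes

After e1=Q: white king on h1; in check: yes, from the black queen on e1.
King squares — g1: attacked by Qe1; g2: attacked by Kg3; h2: attacked by Rg2.
White has no legal moves → checkmate.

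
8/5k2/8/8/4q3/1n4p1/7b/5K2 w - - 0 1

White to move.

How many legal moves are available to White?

White to move; king on f1.
In check: no.
Legal moves: none.
Count: 0.

0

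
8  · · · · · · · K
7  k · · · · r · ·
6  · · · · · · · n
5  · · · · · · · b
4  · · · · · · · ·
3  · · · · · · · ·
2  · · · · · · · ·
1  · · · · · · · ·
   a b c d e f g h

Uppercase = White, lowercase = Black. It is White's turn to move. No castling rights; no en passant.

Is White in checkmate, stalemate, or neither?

stalemate

White to move; white king on h8.
In check: no.
King squares — g7: attacked by Rf7; h7: attacked by Rf7; g8: attacked by Nh6.
Legal moves for White: none.
Not in check and no legal moves → stalemate.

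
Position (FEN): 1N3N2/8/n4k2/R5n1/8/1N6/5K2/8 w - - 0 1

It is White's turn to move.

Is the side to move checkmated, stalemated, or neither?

neither

White to move; white king on f2.
In check: no.
Legal moves for White include: Nh7+, Nfd7+, Ng6, Ne6, Nbd7+, Nc6, Nxa6, Rxa6+, Rxg5, Rf5+, Re5, Rd5, Rc5, Rb5, Ra4, Ra3, Ra2, Ra1, ... (list truncated; more exist).
White has legal moves and is not in check → neither.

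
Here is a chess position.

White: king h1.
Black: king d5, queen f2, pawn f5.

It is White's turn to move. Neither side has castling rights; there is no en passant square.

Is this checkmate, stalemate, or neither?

White to move; white king on h1.
In check: no.
King squares — g1: attacked by Qf2; g2: attacked by Qf2; h2: attacked by Qf2.
Legal moves for White: none.
Not in check and no legal moves → stalemate.

stalemate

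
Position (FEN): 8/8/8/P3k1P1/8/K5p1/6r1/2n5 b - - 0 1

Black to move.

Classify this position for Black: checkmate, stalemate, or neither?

Black to move; black king on e5.
In check: no.
Legal moves for Black include: Ke6, Kd6, Kf5, Kd5, Kf4, Ke4, Kd4, Rh2, Rf2, Re2, Rd2, Rc2, Rb2, Ra2+, Rg1, Nd3, Nb3, Ne2, ... (list truncated; more exist).
Black has legal moves and is not in check → neither.

neither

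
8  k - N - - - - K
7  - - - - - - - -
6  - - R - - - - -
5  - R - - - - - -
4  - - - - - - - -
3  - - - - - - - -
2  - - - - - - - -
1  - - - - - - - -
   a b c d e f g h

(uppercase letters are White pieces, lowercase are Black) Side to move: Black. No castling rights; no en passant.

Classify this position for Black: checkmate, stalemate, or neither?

Black to move; black king on a8.
In check: no.
King squares — a7: attacked by Nc8; b7: attacked by Rb5; b8: attacked by Rb5.
Legal moves for Black: none.
Not in check and no legal moves → stalemate.

stalemate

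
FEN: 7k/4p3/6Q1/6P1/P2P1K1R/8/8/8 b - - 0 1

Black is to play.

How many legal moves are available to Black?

0

Black to move; king on h8.
In check: yes, from the white rook on h4.
Legal moves: none.
Count: 0.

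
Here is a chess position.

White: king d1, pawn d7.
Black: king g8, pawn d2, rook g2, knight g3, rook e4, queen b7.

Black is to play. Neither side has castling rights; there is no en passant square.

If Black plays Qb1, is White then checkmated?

yes

After Qb1: white king on d1; in check: yes, from the black queen on b1.
King squares — c1: attacked by Qb1; e1: attacked by Qb1; c2: attacked by Qb1; d2: attacked by Rg2; e2: attacked by Rg2.
White has no legal moves → checkmate.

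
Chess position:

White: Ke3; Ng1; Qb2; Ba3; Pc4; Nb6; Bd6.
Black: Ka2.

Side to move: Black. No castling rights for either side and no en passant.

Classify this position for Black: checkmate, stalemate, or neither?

checkmate

Black to move; black king on a2.
In check: yes, from the white queen on b2.
King squares — a1: attacked by Qb2; b1: attacked by Qb2; b2: attacked by Ba3; a3: attacked by Qb2; b3: attacked by Qb2.
Legal moves for Black: none.
In check with no legal moves → checkmate.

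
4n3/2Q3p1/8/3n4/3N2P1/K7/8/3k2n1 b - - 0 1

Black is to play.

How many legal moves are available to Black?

18

Black to move; king on d1.
In check: no.
Legal moves: Nexc7, Nef6, Nd6, Ne7, Ndxc7, Ndf6, Nb6, Nf4, Nb4, Ne3, Nc3, Nh3, Nf3, Ne2, Kd2, Ke1, g6, g5.
Count: 18.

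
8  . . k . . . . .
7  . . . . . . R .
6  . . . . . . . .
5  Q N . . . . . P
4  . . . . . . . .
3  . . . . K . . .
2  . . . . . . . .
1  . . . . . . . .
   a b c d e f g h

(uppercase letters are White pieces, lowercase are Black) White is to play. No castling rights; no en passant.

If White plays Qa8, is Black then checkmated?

After Qa8: black king on c8; in check: yes, from the white queen on a8.
King squares — b7: attacked by Rg7; c7: attacked by Nb5; d7: attacked by Rg7; b8: attacked by Qa8; d8: attacked by Qa8.
Black has no legal moves → checkmate.

yes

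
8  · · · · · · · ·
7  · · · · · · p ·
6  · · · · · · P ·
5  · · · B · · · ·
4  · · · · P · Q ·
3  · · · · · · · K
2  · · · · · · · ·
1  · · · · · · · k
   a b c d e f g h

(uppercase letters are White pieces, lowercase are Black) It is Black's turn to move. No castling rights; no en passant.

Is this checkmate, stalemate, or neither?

Black to move; black king on h1.
In check: no.
King squares — g1: attacked by Qg4; g2: attacked by Kh3; h2: attacked by Kh3.
Legal moves for Black: none.
Not in check and no legal moves → stalemate.

stalemate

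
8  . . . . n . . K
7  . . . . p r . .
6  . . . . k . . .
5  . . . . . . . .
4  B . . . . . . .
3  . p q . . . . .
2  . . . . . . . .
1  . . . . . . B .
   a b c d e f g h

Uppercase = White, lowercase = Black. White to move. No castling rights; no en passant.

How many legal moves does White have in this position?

2

White to move; king on h8.
In check: yes, from the black queen on c3.
Legal moves: Kg8, Bd4.
Count: 2.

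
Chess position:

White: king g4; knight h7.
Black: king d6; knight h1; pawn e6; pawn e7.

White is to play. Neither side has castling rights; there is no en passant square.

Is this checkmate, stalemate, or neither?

White to move; white king on g4.
In check: no.
Legal moves for White: Nf8, Nf6, Ng5, Kh5, Kg5, Kh4, Kf4, Kh3, Kf3.
White has 9 legal moves and is not in check → neither.

neither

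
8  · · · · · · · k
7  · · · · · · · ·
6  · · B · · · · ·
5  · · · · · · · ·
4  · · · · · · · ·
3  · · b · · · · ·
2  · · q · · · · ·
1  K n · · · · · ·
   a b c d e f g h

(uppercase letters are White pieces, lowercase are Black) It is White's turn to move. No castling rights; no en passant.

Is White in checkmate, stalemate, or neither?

White to move; white king on a1.
In check: yes, from the black bishop on c3.
King squares — b1: attacked by Qc2; a2: attacked by Qc2; b2: attacked by Qc2.
Legal moves for White: none.
In check with no legal moves → checkmate.

checkmate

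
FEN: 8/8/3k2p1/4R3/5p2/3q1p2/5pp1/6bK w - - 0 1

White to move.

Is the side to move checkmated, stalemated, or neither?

White to move; white king on h1.
In check: yes, from the black pawn on g2.
King squares — g1: attacked by Pf2; g2: attacked by Pf3; h2: attacked by Bg1.
Legal moves for White: none.
In check with no legal moves → checkmate.

checkmate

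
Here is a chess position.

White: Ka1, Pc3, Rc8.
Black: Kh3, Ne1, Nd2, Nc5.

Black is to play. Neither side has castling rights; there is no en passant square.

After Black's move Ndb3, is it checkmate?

no

After Ndb3: white king on a1; in check: yes, from the black knight on b3.
White has 3 legal replies: Kb2, Ka2, Kb1.
In check but a legal move exists → not checkmate.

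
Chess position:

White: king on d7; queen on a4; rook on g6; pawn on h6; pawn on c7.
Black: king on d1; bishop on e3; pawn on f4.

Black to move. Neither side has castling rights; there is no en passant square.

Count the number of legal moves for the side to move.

Black to move; king on d1.
In check: yes, from the white queen on a4.
Legal moves: Ke2, Kd2, Ke1, Kc1.
Count: 4.

4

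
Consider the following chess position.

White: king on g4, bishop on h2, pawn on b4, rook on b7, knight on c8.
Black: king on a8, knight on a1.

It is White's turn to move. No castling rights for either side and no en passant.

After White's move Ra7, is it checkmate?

yes

After Ra7: black king on a8; in check: yes, from the white rook on a7.
King squares — a7: attacked by Nc8; b7: attacked by Ra7; b8: attacked by Bh2.
Black has no legal moves → checkmate.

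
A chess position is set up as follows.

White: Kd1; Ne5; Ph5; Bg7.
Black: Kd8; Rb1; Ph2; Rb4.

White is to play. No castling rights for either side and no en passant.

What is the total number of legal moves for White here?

White to move; king on d1.
In check: yes, from the black rook on b1.
Legal moves: Ke2, Kd2, Kc2.
Count: 3.

3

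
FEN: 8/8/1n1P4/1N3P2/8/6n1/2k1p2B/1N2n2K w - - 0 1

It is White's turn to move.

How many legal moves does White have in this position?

White to move; king on h1.
In check: yes, from the black knight on g3.
Legal moves: Kg1, Bxg3.
Count: 2.

2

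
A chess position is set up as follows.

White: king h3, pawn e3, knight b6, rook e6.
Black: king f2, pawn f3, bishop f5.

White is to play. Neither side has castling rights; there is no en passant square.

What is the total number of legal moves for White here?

2

White to move; king on h3.
In check: yes, from the black bishop on f5.
Legal moves: Kh4, Kh2.
Count: 2.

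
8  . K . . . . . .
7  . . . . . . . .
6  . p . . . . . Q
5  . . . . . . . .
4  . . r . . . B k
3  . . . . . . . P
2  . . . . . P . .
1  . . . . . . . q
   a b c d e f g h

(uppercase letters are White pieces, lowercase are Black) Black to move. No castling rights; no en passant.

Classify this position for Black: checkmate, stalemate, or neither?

Black to move; black king on h4.
In check: yes, from the white queen on h6.
King squares — g3: attacked by Pf2; h3: attacked by Bg4; g4: attacked by Ph3; g5: attacked by Qh6; h5: attacked by Bg4.
Legal moves for Black: none.
In check with no legal moves → checkmate.

checkmate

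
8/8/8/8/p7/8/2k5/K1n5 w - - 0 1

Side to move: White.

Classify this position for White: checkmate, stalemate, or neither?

stalemate

White to move; white king on a1.
In check: no.
King squares — b1: attacked by Kc2; a2: attacked by Nc1; b2: attacked by Kc2.
Legal moves for White: none.
Not in check and no legal moves → stalemate.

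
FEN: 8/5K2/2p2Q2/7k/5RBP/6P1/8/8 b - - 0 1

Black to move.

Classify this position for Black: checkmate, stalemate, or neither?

checkmate

Black to move; black king on h5.
In check: yes, from the white bishop on g4.
King squares — g4: attacked by Rf4; h4: attacked by Pg3; g5: attacked by Ph4; g6: attacked by Qf6; h6: attacked by Qf6.
Legal moves for Black: none.
In check with no legal moves → checkmate.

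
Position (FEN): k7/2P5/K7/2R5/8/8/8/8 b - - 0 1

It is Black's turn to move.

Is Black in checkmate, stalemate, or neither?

stalemate

Black to move; black king on a8.
In check: no.
King squares — a7: attacked by Ka6; b7: attacked by Ka6; b8: attacked by Pc7.
Legal moves for Black: none.
Not in check and no legal moves → stalemate.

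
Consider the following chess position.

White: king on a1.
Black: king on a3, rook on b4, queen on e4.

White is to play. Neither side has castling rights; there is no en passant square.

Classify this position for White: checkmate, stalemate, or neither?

White to move; white king on a1.
In check: no.
King squares — b1: attacked by Rb4; a2: attacked by Ka3; b2: attacked by Ka3.
Legal moves for White: none.
Not in check and no legal moves → stalemate.

stalemate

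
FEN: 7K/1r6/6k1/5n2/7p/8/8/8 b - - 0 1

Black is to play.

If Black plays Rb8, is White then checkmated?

yes

After Rb8: white king on h8; in check: yes, from the black rook on b8.
King squares — g7: attacked by Nf5; h7: attacked by Kg6; g8: attacked by Rb8.
White has no legal moves → checkmate.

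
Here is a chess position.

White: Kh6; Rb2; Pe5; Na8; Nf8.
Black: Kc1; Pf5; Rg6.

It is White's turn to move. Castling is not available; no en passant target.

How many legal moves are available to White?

White to move; king on h6.
In check: yes, from the black rook on g6.
Legal moves: Kh7, Kxg6, Kh5, Nxg6.
Count: 4.

4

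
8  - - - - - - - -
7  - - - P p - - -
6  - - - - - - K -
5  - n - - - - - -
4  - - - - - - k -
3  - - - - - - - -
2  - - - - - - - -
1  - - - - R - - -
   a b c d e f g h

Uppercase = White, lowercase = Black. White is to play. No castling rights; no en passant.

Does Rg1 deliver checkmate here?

no

After Rg1: black king on g4; in check: yes, from the white rook on g1.
Black has 4 legal replies: Kh4, Kf4, Kh3, Kf3.
In check but a legal move exists → not checkmate.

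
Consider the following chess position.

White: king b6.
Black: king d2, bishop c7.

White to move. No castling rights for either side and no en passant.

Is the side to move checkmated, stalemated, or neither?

White to move; white king on b6.
In check: yes, from the black bishop on c7.
Legal moves for White: Kxc7, Kb7, Ka7, Kc6, Ka6, Kc5, Kb5.
White is in check but has 7 legal moves → neither.

neither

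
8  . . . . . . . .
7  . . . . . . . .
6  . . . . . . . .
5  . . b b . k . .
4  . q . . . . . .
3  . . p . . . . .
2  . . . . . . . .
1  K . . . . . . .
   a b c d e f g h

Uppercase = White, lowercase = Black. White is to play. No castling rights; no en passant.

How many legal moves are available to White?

0

White to move; king on a1.
In check: no.
Legal moves: none.
Count: 0.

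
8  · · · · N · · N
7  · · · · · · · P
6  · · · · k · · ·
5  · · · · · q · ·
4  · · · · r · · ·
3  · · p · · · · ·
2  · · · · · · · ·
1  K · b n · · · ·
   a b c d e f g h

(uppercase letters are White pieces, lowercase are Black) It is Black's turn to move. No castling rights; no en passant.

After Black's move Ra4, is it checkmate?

After Ra4: white king on a1; in check: yes, from the black rook on a4.
King squares — b1: attacked by Qf5; a2: attacked by Ra4; b2: attacked by Bc1.
White has no legal moves → checkmate.

yes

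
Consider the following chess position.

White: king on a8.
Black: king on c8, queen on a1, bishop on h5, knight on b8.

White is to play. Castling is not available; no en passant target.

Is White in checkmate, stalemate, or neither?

checkmate

White to move; white king on a8.
In check: yes, from the black queen on a1.
King squares — a7: attacked by Qa1; b7: attacked by Kc8; b8: attacked by Kc8.
Legal moves for White: none.
In check with no legal moves → checkmate.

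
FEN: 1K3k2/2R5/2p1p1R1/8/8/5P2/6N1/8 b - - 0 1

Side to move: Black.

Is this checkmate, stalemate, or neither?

Black to move; black king on f8.
In check: no.
Legal moves for Black: Ke8, e5, c5.
Black has 3 legal moves and is not in check → neither.

neither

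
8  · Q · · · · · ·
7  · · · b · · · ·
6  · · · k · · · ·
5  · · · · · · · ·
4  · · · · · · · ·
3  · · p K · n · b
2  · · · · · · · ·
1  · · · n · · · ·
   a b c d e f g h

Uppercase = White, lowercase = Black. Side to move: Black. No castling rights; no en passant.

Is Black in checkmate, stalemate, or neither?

neither

Black to move; black king on d6.
In check: yes, from the white queen on b8.
King squares — c5: available; d5: available; e5: attacked by Qb8; c6: available; e6: available; c7: attacked by Qb8; d7: own bishop; e7: available.
Legal moves for Black: Ke7, Ke6, Kc6, Kd5, Kc5.
Black is in check but has 5 legal moves → neither.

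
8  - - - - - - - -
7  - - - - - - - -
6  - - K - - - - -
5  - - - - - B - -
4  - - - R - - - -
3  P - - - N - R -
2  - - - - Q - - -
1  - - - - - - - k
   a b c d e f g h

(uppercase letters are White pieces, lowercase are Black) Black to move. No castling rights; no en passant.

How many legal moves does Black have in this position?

Black to move; king on h1.
In check: no.
Legal moves: none.
Count: 0.

0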